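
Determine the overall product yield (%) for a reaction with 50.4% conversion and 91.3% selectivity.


Overall yield = conversion (%) * selectivity (%) / 100
Conversion = 50.4%, Selectivity = 91.3%
Y = 50.4 * 91.3 / 100
= 46.0152 %

46.0152 %


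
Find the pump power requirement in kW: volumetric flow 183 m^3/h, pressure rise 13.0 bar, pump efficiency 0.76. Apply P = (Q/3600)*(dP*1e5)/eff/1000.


Q = 183 / 3600 = 0.0508333 m^3/s
P = 0.0508333 * (13.0 * 1e5) / 0.76 / 1000 = 86.95

86.95 kW


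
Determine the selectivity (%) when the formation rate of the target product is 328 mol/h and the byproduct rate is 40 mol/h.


Selectivity = desired / (desired + undesired) * 100
Total products = 328 + 40 = 368 mol/h
S = 328 / 368 * 100
= 0.8913 * 100
= 89.13 %

89.13 %


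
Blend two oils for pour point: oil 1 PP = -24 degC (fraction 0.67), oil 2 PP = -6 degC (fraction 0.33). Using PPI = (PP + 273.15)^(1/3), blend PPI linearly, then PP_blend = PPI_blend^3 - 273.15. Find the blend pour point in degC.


PPI_1 = (-24 + 273.15)^(1/3) = 6.292458
PPI_2 = (-6 + 273.15)^(1/3) = 6.440482
PPI_blend = 0.67 * 6.292458 + 0.33 * 6.440482 = 6.341306
PP_blend = 6.341306^3 - 273.15 = 254.9976 - 273.15 = -18.15

-18.15 degC


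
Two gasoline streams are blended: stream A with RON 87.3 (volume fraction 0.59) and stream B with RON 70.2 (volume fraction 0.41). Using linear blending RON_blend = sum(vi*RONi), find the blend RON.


Linear blending: RON_blend = sum(vi * RONi)
Contribution 1: 0.59 * 87.3 = 51.507
Contribution 2: 0.41 * 70.2 = 28.782
RON_blend = 51.507 + 28.782 = 80.289

80.289


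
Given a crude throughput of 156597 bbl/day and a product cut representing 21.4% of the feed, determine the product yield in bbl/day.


Crude throughput = 156597 bbl/day
Fraction yield = 21.4%
yield = throughput * fraction / 100
yield = 156597 * 21.4 / 100 = 33511.758

33511.758 bbl/day


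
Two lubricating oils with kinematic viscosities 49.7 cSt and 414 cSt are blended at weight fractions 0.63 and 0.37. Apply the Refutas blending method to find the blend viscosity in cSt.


Refutas method: VBN_i = 14.534*ln(ln(visc_i + 0.8)) + 10.975, blended linearly by mass fraction; since VBN is linear in VBI_i = ln(ln(visc_i + 0.8)) and the fractions sum to 1, blend VBI directly: visc = exp(exp(VBI_blend)) - 0.8
VBI_1 = ln(ln(49.7 + 0.8)) = 1.36659
VBI_2 = ln(ln(414 + 0.8)) = 1.79638
VBI_blend = 0.63 * 1.36659 + 0.37 * 1.79638 = 1.52561
visc_blend = exp(exp(1.52561)) - 0.8 = 98.48

98.48 cSt


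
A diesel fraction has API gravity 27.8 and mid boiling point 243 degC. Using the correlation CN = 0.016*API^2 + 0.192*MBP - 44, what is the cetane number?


CN = 0.016 * 27.8^2 + 0.192 * 243 - 44
CN = 12.36544 + 46.656 - 44 = 15.02144

15.02144


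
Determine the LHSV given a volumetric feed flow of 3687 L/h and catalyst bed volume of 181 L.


LHSV = volumetric feed rate / catalyst volume
= 3687 L/h / 181 L
= 20.37 h^-1

20.37 h^-1


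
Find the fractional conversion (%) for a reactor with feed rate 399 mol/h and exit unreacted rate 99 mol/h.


X = (F_in - F_out) / F_in * 100
Moles reacted = 399 - 99 = 300
X = 300 / 399 * 100
= 0.7519 * 100
= 75.19 %

75.19 %


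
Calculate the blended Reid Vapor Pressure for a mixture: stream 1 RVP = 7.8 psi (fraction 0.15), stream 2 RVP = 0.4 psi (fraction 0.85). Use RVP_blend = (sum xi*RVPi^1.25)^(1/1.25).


Chevron index: RVP_blend = (sum xi*RVPi^1.25)^(1/1.25)
RVP^1.25 terms: 0.15 * 7.8^1.25 + 0.85 * 0.4^1.25 = 2.22567
RVP_blend = 2.22567^(1/1.25) = 1.897

1.897 psi


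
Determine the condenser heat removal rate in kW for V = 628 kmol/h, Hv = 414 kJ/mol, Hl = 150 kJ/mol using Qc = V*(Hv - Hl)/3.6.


Qc = 628 * (414 - 150) / 3.6 = 628 * 264 / 3.6 = 46050

46050 kW


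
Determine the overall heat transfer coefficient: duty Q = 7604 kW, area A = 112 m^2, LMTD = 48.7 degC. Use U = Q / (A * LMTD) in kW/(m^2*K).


From Q = U*A*LMTD, U = Q / (A * LMTD)
U = 7604 / (112 * 48.7) = 7604 / 5454.4 = 1.394

1.394 kW/(m^2*K)


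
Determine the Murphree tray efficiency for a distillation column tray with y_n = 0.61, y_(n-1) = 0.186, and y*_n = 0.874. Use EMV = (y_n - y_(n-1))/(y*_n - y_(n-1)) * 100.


Murphree vapor efficiency: EMV = (y_n - y_(n-1)) / (y*_n - y_(n-1)) * 100
EMV = (0.61 - 0.186) / (0.874 - 0.186) * 100 = 0.424 / 0.688 * 100 = 61.63

61.63 %


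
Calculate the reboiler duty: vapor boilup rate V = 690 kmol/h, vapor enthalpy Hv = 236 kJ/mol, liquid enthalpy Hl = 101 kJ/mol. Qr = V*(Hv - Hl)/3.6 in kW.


Qr = 690 * (236 - 101) / 3.6 = 690 * 135 / 3.6 = 25880

25880 kW


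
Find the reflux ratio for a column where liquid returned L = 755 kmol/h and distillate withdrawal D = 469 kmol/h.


Reflux ratio definition: R = L / D (liquid returned / distillate withdrawn)
L = 755 kmol/h, D = 469 kmol/h
R = 755 / 469 = 1.610

1.610


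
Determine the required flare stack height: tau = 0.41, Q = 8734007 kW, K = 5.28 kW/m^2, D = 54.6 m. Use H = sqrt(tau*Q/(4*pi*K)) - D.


tau*Q/(4*pi*K) = 0.41 * 8734007 / (4 * pi * 5.28) = 53970.1
sqrt(53970.1) = 232.315
H = 232.315 - 54.6 = 177.7

177.7 m


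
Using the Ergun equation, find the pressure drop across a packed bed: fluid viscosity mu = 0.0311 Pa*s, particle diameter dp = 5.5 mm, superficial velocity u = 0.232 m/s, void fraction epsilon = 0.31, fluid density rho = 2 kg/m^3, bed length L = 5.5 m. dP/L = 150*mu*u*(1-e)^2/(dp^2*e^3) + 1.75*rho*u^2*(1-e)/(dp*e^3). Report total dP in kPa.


dp = 5.5 mm = 0.0055 m
Viscous term = 150*0.0311*0.232*(1-0.31)^2 / (0.0055^2*0.31^3) = 571778
Inertial term = 1.75*2*0.232^2*(1-0.31) / (0.0055*0.31^3) = 793.314
dP/L = 571778 + 793.314 = 572571 Pa/m
dP = 572571 * 5.5 / 1000 = 3149 kPa

3149 kPa


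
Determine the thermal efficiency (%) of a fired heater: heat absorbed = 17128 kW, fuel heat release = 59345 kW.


Furnace efficiency = Q_absorbed / Q_fuel * 100
= 17128 / 59345 * 100 = 28.86

28.86 %


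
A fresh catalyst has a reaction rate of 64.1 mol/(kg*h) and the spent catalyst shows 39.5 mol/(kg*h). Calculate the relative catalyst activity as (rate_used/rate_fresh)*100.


Activity (%) = (rate_used / rate_fresh) * 100
rate_used = 39.5, rate_fresh = 64.1
= (39.5 / 64.1) * 100
= 0.6162 * 100 = 61.62

61.62 %


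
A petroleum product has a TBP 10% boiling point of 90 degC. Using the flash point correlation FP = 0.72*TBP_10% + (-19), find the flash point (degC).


FP = 0.72 * 90 + (-19) = 45.8

45.8 degC


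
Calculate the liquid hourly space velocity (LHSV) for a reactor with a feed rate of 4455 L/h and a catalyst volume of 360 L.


LHSV = volumetric feed rate / catalyst volume
= 4455 L/h / 360 L
= 12.38 h^-1

12.38 h^-1


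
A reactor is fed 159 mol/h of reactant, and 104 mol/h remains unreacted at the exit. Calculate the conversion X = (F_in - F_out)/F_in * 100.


X = (F_in - F_out) / F_in * 100
Moles reacted = 159 - 104 = 55
X = 55 / 159 * 100
= 0.3459 * 100
= 34.59 %

34.59 %


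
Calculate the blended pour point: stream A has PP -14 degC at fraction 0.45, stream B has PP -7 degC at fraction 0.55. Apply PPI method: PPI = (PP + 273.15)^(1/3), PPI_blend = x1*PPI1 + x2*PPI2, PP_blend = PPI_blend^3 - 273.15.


PPI_1 = (-14 + 273.15)^(1/3) = 6.375541
PPI_2 = (-7 + 273.15)^(1/3) = 6.432436
PPI_blend = 0.45 * 6.375541 + 0.55 * 6.432436 = 6.406833
PP_blend = 6.406833^3 - 273.15 = 262.9845 - 273.15 = -10.17

-10.17 degC


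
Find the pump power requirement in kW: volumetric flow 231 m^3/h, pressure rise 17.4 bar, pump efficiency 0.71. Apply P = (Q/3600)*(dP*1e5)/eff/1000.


Q = 231 / 3600 = 0.0641667 m^3/s
P = 0.0641667 * (17.4 * 1e5) / 0.71 / 1000 = 157.3

157.3 kW


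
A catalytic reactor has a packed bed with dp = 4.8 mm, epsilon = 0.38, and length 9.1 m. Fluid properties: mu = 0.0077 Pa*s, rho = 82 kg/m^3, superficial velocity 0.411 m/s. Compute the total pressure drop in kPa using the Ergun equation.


dp = 4.8 mm = 0.0048 m
Viscous term = 150*0.0077*0.411*(1-0.38)^2 / (0.0048^2*0.38^3) = 144336
Inertial term = 1.75*82*0.411^2*(1-0.38) / (0.0048*0.38^3) = 57060.5
dP/L = 144336 + 57060.5 = 201396 Pa/m
dP = 201396 * 9.1 / 1000 = 1833 kPa

1833 kPa


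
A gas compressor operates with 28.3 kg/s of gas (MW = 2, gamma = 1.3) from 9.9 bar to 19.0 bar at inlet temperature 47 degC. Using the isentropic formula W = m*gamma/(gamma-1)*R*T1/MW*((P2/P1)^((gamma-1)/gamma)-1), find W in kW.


Isentropic work: W = m*(gamma/(gamma-1))*(R*T1/MW)*((P2/P1)^((gamma-1)/gamma) - 1)
T1 = 47 + 273.15 = 320.15 K
Pressure ratio = 19.0 / 9.9 = 1.91919
Exponent = (1.3 - 1)/1.3 = 0.230769
(P2/P1)^exp - 1 = 1.91919^0.230769 - 1 = 0.162344
W = 28.3 * 1.3 / 0.3 * 8.314 * 320.15 / 2 * 0.162344 = 26500

26500 kW


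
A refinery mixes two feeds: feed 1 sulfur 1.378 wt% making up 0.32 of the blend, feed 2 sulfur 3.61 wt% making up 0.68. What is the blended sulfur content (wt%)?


Linear sulfur blending: S_blend = x1*S1 + x2*S2
Contribution 1: 0.32 * 1.378 = 0.44096 wt%
Contribution 2: 0.68 * 3.61 = 2.4548 wt%
S_blend = 0.44096 + 2.4548 = 2.89576

2.89576 wt%


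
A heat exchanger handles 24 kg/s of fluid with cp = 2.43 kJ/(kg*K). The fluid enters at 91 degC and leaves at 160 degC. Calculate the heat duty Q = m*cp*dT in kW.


Q = m_dot * cp * delta_T
delta_T = 160 - 91 = 69 K
Q = 24 * 2.43 * 69
= 58.32 * 69
= 4024.08 kW

4024.08 kW


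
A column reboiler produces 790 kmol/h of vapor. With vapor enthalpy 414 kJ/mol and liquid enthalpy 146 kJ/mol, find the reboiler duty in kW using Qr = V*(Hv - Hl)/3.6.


Qr = 790 * (414 - 146) / 3.6 = 790 * 268 / 3.6 = 58810

58810 kW


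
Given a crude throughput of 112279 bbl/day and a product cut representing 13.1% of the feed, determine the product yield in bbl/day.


Crude throughput = 112279 bbl/day
Fraction yield = 13.1%
yield = throughput * fraction / 100
yield = 112279 * 13.1 / 100 = 14708.549

14708.549 bbl/day


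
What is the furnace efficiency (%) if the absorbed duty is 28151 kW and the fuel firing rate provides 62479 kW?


Furnace efficiency = Q_absorbed / Q_fuel * 100
= 28151 / 62479 * 100 = 45.06

45.06 %


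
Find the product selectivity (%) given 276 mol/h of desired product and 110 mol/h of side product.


Selectivity = desired / (desired + undesired) * 100
Total products = 276 + 110 = 386 mol/h
S = 276 / 386 * 100
= 0.7150 * 100
= 71.50 %

71.50 %


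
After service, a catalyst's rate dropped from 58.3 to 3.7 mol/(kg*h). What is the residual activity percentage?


Activity (%) = (rate_used / rate_fresh) * 100
rate_used = 3.7, rate_fresh = 58.3
= (3.7 / 58.3) * 100
= 0.06346 * 100 = 6.346

6.346 %


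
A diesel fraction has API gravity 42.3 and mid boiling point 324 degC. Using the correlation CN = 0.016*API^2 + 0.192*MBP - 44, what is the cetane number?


CN = 0.016 * 42.3^2 + 0.192 * 324 - 44
CN = 28.62864 + 62.208 - 44 = 46.83664

46.83664


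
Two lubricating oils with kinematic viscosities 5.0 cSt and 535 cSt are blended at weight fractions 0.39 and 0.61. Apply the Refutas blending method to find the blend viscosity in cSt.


Refutas method: VBN_i = 14.534*ln(ln(visc_i + 0.8)) + 10.975, blended linearly by mass fraction; since VBN is linear in VBI_i = ln(ln(visc_i + 0.8)) and the fractions sum to 1, blend VBI directly: visc = exp(exp(VBI_blend)) - 0.8
VBI_1 = ln(ln(5.0 + 0.8)) = 0.564096
VBI_2 = ln(ln(535 + 0.8)) = 1.83797
VBI_blend = 0.39 * 0.564096 + 0.61 * 1.83797 = 1.34116
visc_blend = exp(exp(1.34116)) - 0.8 = 44.96

44.96 cSt


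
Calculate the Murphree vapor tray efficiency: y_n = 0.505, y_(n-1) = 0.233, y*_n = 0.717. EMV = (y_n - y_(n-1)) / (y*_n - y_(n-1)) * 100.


Murphree vapor efficiency: EMV = (y_n - y_(n-1)) / (y*_n - y_(n-1)) * 100
EMV = (0.505 - 0.233) / (0.717 - 0.233) * 100 = 0.272 / 0.484 * 100 = 56.20

56.20 %


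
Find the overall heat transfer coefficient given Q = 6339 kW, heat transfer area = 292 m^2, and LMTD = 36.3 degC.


From Q = U*A*LMTD, U = Q / (A * LMTD)
U = 6339 / (292 * 36.3) = 6339 / 10599.6 = 0.5980

0.5980 kW/(m^2*K)


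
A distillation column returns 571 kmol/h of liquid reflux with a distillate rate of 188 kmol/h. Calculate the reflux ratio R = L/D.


Reflux ratio definition: R = L / D (liquid returned / distillate withdrawn)
L = 571 kmol/h, D = 188 kmol/h
R = 571 / 188 = 3.037

3.037


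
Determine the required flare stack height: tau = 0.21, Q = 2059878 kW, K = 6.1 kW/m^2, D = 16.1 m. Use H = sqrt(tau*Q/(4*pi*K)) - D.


tau*Q/(4*pi*K) = 0.21 * 2059878 / (4 * pi * 6.1) = 5643.14
sqrt(5643.14) = 75.1208
H = 75.1208 - 16.1 = 59.02

59.02 m


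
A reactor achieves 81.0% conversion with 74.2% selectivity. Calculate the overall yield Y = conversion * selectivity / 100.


Overall yield = conversion (%) * selectivity (%) / 100
Conversion = 81.0%, Selectivity = 74.2%
Y = 81.0 * 74.2 / 100
= 60.102 %

60.102 %


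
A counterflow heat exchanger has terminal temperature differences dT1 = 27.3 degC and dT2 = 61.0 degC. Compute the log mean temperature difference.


LMTD = (dT1 - dT2) / ln(dT1/dT2)
= (27.3 - 61.0) / ln(27.3 / 61.0) = -33.7 / -0.803987 = 41.92

41.92 degC


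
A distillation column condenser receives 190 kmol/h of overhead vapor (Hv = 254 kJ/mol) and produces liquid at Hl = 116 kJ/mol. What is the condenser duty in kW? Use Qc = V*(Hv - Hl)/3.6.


Qc = 190 * (254 - 116) / 3.6 = 190 * 138 / 3.6 = 7283

7283 kW


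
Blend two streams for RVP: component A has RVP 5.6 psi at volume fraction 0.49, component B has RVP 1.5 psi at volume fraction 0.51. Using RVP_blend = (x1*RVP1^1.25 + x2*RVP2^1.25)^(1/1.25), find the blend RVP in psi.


Chevron index: RVP_blend = (sum xi*RVPi^1.25)^(1/1.25)
RVP^1.25 terms: 0.49 * 5.6^1.25 + 0.51 * 1.5^1.25 = 5.06776
RVP_blend = 5.06776^(1/1.25) = 3.663

3.663 psi


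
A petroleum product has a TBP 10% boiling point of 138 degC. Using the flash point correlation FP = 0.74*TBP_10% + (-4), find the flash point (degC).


FP = 0.74 * 138 + (-4) = 98.12

98.12 degC


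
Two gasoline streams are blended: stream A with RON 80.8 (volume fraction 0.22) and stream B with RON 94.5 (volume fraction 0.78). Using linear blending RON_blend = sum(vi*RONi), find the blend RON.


Linear blending: RON_blend = sum(vi * RONi)
Contribution 1: 0.22 * 80.8 = 17.776
Contribution 2: 0.78 * 94.5 = 73.71
RON_blend = 17.776 + 73.71 = 91.486

91.486


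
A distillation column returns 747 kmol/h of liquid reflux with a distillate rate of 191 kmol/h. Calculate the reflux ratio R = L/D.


Reflux ratio definition: R = L / D (liquid returned / distillate withdrawn)
L = 747 kmol/h, D = 191 kmol/h
R = 747 / 191 = 3.911

3.911


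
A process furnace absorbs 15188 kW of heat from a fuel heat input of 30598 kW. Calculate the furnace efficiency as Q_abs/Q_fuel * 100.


Furnace efficiency = Q_absorbed / Q_fuel * 100
= 15188 / 30598 * 100 = 49.64

49.64 %


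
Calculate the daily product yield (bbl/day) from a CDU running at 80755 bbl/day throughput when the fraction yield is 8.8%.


Crude throughput = 80755 bbl/day
Fraction yield = 8.8%
yield = throughput * fraction / 100
yield = 80755 * 8.8 / 100 = 7106.44

7106.44 bbl/day


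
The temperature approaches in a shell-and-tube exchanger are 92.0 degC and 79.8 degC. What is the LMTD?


LMTD = (dT1 - dT2) / ln(dT1/dT2)
= (92.0 - 79.8) / ln(92.0 / 79.8) = 12.2 / 0.142265 = 85.76

85.76 degC


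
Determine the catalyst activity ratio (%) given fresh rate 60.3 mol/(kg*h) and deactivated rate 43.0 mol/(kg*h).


Activity (%) = (rate_used / rate_fresh) * 100
rate_used = 43.0, rate_fresh = 60.3
= (43.0 / 60.3) * 100
= 0.7131 * 100 = 71.31

71.31 %


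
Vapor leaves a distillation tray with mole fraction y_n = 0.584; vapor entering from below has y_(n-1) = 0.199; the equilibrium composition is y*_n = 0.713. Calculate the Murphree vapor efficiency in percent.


Murphree vapor efficiency: EMV = (y_n - y_(n-1)) / (y*_n - y_(n-1)) * 100
EMV = (0.584 - 0.199) / (0.713 - 0.199) * 100 = 0.385 / 0.514 * 100 = 74.90

74.90 %


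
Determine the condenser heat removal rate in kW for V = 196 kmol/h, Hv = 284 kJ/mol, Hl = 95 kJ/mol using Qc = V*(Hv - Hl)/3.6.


Qc = 196 * (284 - 95) / 3.6 = 196 * 189 / 3.6 = 10290

10290 kW


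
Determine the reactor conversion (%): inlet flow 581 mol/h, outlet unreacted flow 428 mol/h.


X = (F_in - F_out) / F_in * 100
Moles reacted = 581 - 428 = 153
X = 153 / 581 * 100
= 0.2633 * 100
= 26.33 %

26.33 %


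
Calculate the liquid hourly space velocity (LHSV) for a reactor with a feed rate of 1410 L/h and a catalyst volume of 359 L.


LHSV = volumetric feed rate / catalyst volume
= 1410 L/h / 359 L
= 3.928 h^-1

3.928 h^-1


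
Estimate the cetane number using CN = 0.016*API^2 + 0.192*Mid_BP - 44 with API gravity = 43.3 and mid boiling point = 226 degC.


CN = 0.016 * 43.3^2 + 0.192 * 226 - 44
CN = 29.99824 + 43.392 - 44 = 29.39024

29.39024


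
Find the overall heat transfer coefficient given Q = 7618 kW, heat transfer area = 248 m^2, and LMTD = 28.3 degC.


From Q = U*A*LMTD, U = Q / (A * LMTD)
U = 7618 / (248 * 28.3) = 7618 / 7018.4 = 1.085

1.085 kW/(m^2*K)


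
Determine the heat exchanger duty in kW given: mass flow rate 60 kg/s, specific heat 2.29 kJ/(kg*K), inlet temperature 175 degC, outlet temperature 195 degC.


Q = m_dot * cp * delta_T
delta_T = 195 - 175 = 20 K
Q = 60 * 2.29 * 20
= 137.4 * 20
= 2748 kW

2748 kW


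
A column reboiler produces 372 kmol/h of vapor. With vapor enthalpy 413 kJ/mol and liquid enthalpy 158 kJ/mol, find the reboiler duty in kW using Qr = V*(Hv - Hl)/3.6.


Qr = 372 * (413 - 158) / 3.6 = 372 * 255 / 3.6 = 26350

26350 kW


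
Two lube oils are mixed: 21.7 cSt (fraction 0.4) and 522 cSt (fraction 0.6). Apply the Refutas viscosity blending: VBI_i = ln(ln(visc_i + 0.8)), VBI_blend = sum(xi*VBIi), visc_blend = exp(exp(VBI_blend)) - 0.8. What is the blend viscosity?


Refutas method: VBN_i = 14.534*ln(ln(visc_i + 0.8)) + 10.975, blended linearly by mass fraction; since VBN is linear in VBI_i = ln(ln(visc_i + 0.8)) and the fractions sum to 1, blend VBI directly: visc = exp(exp(VBI_blend)) - 0.8
VBI_1 = ln(ln(21.7 + 0.8)) = 1.13575
VBI_2 = ln(ln(522 + 0.8)) = 1.83405
VBI_blend = 0.4 * 1.13575 + 0.6 * 1.83405 = 1.55473
visc_blend = exp(exp(1.55473)) - 0.8 = 112.9

112.9 cSt


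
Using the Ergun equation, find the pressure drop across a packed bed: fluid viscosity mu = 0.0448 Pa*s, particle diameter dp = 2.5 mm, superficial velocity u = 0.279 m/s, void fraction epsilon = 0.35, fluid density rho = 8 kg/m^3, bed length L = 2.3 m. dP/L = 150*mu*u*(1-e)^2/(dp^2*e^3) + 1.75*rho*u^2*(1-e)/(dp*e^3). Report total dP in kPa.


dp = 2.5 mm = 0.0025 m
Viscous term = 150*0.0448*0.279*(1-0.35)^2 / (0.0025^2*0.35^3) = 2956080
Inertial term = 1.75*8*0.279^2*(1-0.35) / (0.0025*0.35^3) = 6608.54
dP/L = 2956080 + 6608.54 = 2962690 Pa/m
dP = 2962690 * 2.3 / 1000 = 6814 kPa

6814 kPa


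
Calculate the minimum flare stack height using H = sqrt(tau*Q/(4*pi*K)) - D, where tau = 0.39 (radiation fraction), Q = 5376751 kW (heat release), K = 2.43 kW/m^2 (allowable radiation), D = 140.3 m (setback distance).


tau*Q/(4*pi*K) = 0.39 * 5376751 / (4 * pi * 2.43) = 68670.2
sqrt(68670.2) = 262.05
H = 262.05 - 140.3 = 121.8

121.8 m


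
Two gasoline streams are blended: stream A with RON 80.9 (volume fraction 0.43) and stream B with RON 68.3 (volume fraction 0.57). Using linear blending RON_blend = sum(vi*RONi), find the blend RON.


Linear blending: RON_blend = sum(vi * RONi)
Contribution 1: 0.43 * 80.9 = 34.787
Contribution 2: 0.57 * 68.3 = 38.931
RON_blend = 34.787 + 38.931 = 73.718

73.718


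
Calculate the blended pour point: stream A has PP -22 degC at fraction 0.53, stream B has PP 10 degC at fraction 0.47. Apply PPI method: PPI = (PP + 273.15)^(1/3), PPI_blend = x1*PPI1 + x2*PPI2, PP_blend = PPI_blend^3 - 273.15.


PPI_1 = (-22 + 273.15)^(1/3) = 6.30925
PPI_2 = (10 + 273.15)^(1/3) = 6.566574
PPI_blend = 0.53 * 6.30925 + 0.47 * 6.566574 = 6.430192
PP_blend = 6.430192^3 - 273.15 = 265.8715 - 273.15 = -7.28

-7.28 degC


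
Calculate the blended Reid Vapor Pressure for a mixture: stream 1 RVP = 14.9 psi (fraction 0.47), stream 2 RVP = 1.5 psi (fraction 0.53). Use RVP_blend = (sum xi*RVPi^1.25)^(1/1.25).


Chevron index: RVP_blend = (sum xi*RVPi^1.25)^(1/1.25)
RVP^1.25 terms: 0.47 * 14.9^1.25 + 0.53 * 1.5^1.25 = 14.6386
RVP_blend = 14.6386^(1/1.25) = 8.559

8.559 psi


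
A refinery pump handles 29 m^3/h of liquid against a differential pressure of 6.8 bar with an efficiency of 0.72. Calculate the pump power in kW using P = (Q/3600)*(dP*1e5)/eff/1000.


Q = 29 / 3600 = 0.00805556 m^3/s
P = 0.00805556 * (6.8 * 1e5) / 0.72 / 1000 = 7.608

7.608 kW


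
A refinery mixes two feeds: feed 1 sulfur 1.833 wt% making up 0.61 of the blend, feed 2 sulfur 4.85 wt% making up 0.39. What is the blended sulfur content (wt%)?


Linear sulfur blending: S_blend = x1*S1 + x2*S2
Contribution 1: 0.61 * 1.833 = 1.11813 wt%
Contribution 2: 0.39 * 4.85 = 1.8915 wt%
S_blend = 1.11813 + 1.8915 = 3.00963

3.00963 wt%


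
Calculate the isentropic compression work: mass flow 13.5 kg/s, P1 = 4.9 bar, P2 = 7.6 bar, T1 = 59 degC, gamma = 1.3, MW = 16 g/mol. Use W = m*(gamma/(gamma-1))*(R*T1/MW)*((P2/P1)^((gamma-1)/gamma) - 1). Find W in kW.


Isentropic work: W = m*(gamma/(gamma-1))*(R*T1/MW)*((P2/P1)^((gamma-1)/gamma) - 1)
T1 = 59 + 273.15 = 332.15 K
Pressure ratio = 7.6 / 4.9 = 1.55102
Exponent = (1.3 - 1)/1.3 = 0.230769
(P2/P1)^exp - 1 = 1.55102^0.230769 - 1 = 0.106595
W = 13.5 * 1.3 / 0.3 * 8.314 * 332.15 / 16 * 0.106595 = 1076

1076 kW


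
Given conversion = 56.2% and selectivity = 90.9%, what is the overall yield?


Overall yield = conversion (%) * selectivity (%) / 100
Conversion = 56.2%, Selectivity = 90.9%
Y = 56.2 * 90.9 / 100
= 51.0858 %

51.0858 %


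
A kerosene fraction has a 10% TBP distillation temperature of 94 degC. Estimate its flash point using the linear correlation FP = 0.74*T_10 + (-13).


FP = 0.74 * 94 + (-13) = 56.56

56.56 degC


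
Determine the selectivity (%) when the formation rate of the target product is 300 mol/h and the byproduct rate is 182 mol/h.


Selectivity = desired / (desired + undesired) * 100
Total products = 300 + 182 = 482 mol/h
S = 300 / 482 * 100
= 0.6224 * 100
= 62.24 %

62.24 %


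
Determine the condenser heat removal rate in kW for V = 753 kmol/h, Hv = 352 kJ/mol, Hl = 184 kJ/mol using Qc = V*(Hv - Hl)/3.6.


Qc = 753 * (352 - 184) / 3.6 = 753 * 168 / 3.6 = 35140

35140 kW


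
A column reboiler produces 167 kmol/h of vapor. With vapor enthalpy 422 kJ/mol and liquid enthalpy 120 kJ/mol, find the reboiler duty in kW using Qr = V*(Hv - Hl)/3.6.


Qr = 167 * (422 - 120) / 3.6 = 167 * 302 / 3.6 = 14010

14010 kW


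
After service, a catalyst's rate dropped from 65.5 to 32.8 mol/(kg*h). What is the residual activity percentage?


Activity (%) = (rate_used / rate_fresh) * 100
rate_used = 32.8, rate_fresh = 65.5
= (32.8 / 65.5) * 100
= 0.5008 * 100 = 50.08

50.08 %


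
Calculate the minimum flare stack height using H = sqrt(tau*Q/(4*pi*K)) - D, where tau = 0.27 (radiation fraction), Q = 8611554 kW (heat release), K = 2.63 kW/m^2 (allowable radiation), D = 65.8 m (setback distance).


tau*Q/(4*pi*K) = 0.27 * 8611554 / (4 * pi * 2.63) = 70352.5
sqrt(70352.5) = 265.24
H = 265.24 - 65.8 = 199.4

199.4 m


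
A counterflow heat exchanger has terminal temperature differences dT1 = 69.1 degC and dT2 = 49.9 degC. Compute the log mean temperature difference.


LMTD = (dT1 - dT2) / ln(dT1/dT2)
= (69.1 - 49.9) / ln(69.1 / 49.9) = 19.2 / 0.325534 = 58.98

58.98 degC


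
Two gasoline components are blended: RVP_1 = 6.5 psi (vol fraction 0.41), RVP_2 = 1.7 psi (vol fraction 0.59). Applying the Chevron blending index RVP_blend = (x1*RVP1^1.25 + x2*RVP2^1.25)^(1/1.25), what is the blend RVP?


Chevron index: RVP_blend = (sum xi*RVPi^1.25)^(1/1.25)
RVP^1.25 terms: 0.41 * 6.5^1.25 + 0.59 * 1.7^1.25 = 5.40054
RVP_blend = 5.40054^(1/1.25) = 3.854

3.854 psi


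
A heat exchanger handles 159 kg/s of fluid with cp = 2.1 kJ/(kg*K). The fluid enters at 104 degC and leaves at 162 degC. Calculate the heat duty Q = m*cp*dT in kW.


Q = m_dot * cp * delta_T
delta_T = 162 - 104 = 58 K
Q = 159 * 2.1 * 58
= 333.9 * 58
= 19366.2 kW

19366.2 kW


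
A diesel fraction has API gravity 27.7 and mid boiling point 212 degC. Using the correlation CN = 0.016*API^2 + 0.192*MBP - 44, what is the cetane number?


CN = 0.016 * 27.7^2 + 0.192 * 212 - 44
CN = 12.27664 + 40.704 - 44 = 8.98064

8.98064


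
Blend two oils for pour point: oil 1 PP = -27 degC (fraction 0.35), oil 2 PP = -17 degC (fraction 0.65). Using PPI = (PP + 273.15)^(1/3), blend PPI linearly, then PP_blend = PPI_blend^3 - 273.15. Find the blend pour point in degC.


PPI_1 = (-27 + 273.15)^(1/3) = 6.2671
PPI_2 = (-17 + 273.15)^(1/3) = 6.350844
PPI_blend = 0.35 * 6.2671 + 0.65 * 6.350844 = 6.321534
PP_blend = 6.321534^3 - 273.15 = 252.6198 - 273.15 = -20.53

-20.53 degC


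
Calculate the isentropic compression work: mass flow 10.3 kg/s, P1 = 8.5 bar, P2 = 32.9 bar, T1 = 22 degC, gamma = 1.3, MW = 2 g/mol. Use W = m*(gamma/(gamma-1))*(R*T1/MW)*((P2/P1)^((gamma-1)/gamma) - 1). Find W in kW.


Isentropic work: W = m*(gamma/(gamma-1))*(R*T1/MW)*((P2/P1)^((gamma-1)/gamma) - 1)
T1 = 22 + 273.15 = 295.15 K
Pressure ratio = 32.9 / 8.5 = 3.87059
Exponent = (1.3 - 1)/1.3 = 0.230769
(P2/P1)^exp - 1 = 3.87059^0.230769 - 1 = 0.366598
W = 10.3 * 1.3 / 0.3 * 8.314 * 295.15 / 2 * 0.366598 = 20080

20080 kW


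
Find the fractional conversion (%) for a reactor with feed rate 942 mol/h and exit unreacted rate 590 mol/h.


X = (F_in - F_out) / F_in * 100
Moles reacted = 942 - 590 = 352
X = 352 / 942 * 100
= 0.3737 * 100
= 37.37 %

37.37 %


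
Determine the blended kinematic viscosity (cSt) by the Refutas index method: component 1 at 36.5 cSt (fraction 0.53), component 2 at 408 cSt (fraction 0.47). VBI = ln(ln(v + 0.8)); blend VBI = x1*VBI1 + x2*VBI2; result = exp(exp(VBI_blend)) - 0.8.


Refutas method: VBN_i = 14.534*ln(ln(visc_i + 0.8)) + 10.975, blended linearly by mass fraction; since VBN is linear in VBI_i = ln(ln(visc_i + 0.8)) and the fractions sum to 1, blend VBI directly: visc = exp(exp(VBI_blend)) - 0.8
VBI_1 = ln(ln(36.5 + 0.8)) = 1.2862
VBI_2 = ln(ln(408 + 0.8)) = 1.79396
VBI_blend = 0.53 * 1.2862 + 0.47 * 1.79396 = 1.52485
visc_blend = exp(exp(1.52485)) - 0.8 = 98.13

98.13 cSt


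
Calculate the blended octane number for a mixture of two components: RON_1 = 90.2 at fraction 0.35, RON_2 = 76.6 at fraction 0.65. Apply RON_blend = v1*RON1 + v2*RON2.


Linear blending: RON_blend = sum(vi * RONi)
Contribution 1: 0.35 * 90.2 = 31.57
Contribution 2: 0.65 * 76.6 = 49.79
RON_blend = 31.57 + 49.79 = 81.36

81.36


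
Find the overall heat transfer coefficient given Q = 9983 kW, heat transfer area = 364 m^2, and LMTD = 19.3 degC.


From Q = U*A*LMTD, U = Q / (A * LMTD)
U = 9983 / (364 * 19.3) = 9983 / 7025.2 = 1.421

1.421 kW/(m^2*K)


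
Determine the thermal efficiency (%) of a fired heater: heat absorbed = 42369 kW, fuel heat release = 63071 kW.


Furnace efficiency = Q_absorbed / Q_fuel * 100
= 42369 / 63071 * 100 = 67.18

67.18 %


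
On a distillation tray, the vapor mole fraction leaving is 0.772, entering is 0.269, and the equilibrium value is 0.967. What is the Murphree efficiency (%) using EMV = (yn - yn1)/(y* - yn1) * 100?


Murphree vapor efficiency: EMV = (y_n - y_(n-1)) / (y*_n - y_(n-1)) * 100
EMV = (0.772 - 0.269) / (0.967 - 0.269) * 100 = 0.503 / 0.698 * 100 = 72.06

72.06 %


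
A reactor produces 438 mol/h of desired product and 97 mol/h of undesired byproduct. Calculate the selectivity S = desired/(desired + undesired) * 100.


Selectivity = desired / (desired + undesired) * 100
Total products = 438 + 97 = 535 mol/h
S = 438 / 535 * 100
= 0.8187 * 100
= 81.87 %

81.87 %


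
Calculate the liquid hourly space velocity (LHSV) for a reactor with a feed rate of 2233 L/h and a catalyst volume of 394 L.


LHSV = volumetric feed rate / catalyst volume
= 2233 L/h / 394 L
= 5.668 h^-1

5.668 h^-1


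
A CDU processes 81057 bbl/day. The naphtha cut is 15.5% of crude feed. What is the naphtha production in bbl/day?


Crude throughput = 81057 bbl/day
Fraction yield = 15.5%
yield = throughput * fraction / 100
yield = 81057 * 15.5 / 100 = 12563.835

12563.835 bbl/day


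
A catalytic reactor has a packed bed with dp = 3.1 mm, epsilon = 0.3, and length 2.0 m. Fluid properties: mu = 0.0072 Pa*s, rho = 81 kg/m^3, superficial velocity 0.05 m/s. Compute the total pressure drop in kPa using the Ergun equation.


dp = 3.1 mm = 0.0031 m
Viscous term = 150*0.0072*0.05*(1-0.3)^2 / (0.0031^2*0.3^3) = 101977
Inertial term = 1.75*81*0.05^2*(1-0.3) / (0.0031*0.3^3) = 2963.71
dP/L = 101977 + 2963.71 = 104941 Pa/m
dP = 104941 * 2.0 / 1000 = 209.9 kPa

209.9 kPa


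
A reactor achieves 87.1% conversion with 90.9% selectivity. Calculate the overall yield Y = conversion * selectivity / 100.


Overall yield = conversion (%) * selectivity (%) / 100
Conversion = 87.1%, Selectivity = 90.9%
Y = 87.1 * 90.9 / 100
= 79.1739 %

79.1739 %


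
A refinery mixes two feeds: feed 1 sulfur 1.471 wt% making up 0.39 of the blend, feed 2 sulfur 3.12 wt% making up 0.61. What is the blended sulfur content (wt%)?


Linear sulfur blending: S_blend = x1*S1 + x2*S2
Contribution 1: 0.39 * 1.471 = 0.57369 wt%
Contribution 2: 0.61 * 3.12 = 1.9032 wt%
S_blend = 0.57369 + 1.9032 = 2.47689

2.47689 wt%


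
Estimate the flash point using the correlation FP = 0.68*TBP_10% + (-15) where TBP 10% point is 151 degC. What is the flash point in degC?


FP = 0.68 * 151 + (-15) = 87.68

87.68 degC


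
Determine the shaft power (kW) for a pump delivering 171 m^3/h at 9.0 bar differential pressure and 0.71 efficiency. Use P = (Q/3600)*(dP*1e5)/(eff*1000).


Q = 171 / 3600 = 0.0475 m^3/s
P = 0.0475 * (9.0 * 1e5) / 0.71 / 1000 = 60.21

60.21 kW


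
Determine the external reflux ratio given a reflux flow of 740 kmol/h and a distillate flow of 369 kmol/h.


Reflux ratio definition: R = L / D (liquid returned / distillate withdrawn)
L = 740 kmol/h, D = 369 kmol/h
R = 740 / 369 = 2.005

2.005


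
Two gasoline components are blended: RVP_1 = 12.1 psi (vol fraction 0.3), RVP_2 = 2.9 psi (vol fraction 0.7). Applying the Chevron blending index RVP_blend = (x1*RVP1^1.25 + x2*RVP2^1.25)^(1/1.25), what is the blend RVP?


Chevron index: RVP_blend = (sum xi*RVPi^1.25)^(1/1.25)
RVP^1.25 terms: 0.3 * 12.1^1.25 + 0.7 * 2.9^1.25 = 9.41931
RVP_blend = 9.41931^(1/1.25) = 6.015

6.015 psi


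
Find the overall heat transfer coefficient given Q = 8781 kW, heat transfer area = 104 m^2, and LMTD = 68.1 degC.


From Q = U*A*LMTD, U = Q / (A * LMTD)
U = 8781 / (104 * 68.1) = 8781 / 7082.4 = 1.240

1.240 kW/(m^2*K)


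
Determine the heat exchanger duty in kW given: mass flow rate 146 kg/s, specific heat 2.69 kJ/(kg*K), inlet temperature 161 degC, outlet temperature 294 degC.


Q = m_dot * cp * delta_T
delta_T = 294 - 161 = 133 K
Q = 146 * 2.69 * 133
= 392.74 * 133
= 52234.42 kW

52234.42 kW


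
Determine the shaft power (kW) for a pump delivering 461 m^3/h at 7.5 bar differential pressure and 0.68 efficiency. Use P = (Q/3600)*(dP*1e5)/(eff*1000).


Q = 461 / 3600 = 0.128056 m^3/s
P = 0.128056 * (7.5 * 1e5) / 0.68 / 1000 = 141.2

141.2 kW


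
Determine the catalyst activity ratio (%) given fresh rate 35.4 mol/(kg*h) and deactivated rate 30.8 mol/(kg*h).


Activity (%) = (rate_used / rate_fresh) * 100
rate_used = 30.8, rate_fresh = 35.4
= (30.8 / 35.4) * 100
= 0.8701 * 100 = 87.01

87.01 %


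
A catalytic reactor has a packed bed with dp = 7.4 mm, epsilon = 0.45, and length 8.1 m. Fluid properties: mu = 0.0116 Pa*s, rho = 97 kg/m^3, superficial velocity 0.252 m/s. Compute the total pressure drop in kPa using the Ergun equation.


dp = 7.4 mm = 0.0074 m
Viscous term = 150*0.0116*0.252*(1-0.45)^2 / (0.0074^2*0.45^3) = 26581.2
Inertial term = 1.75*97*0.252^2*(1-0.45) / (0.0074*0.45^3) = 8792.34
dP/L = 26581.2 + 8792.34 = 35373.5 Pa/m
dP = 35373.5 * 8.1 / 1000 = 286.5 kPa

286.5 kPa


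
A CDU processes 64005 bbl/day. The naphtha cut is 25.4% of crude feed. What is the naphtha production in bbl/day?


Crude throughput = 64005 bbl/day
Fraction yield = 25.4%
yield = throughput * fraction / 100
yield = 64005 * 25.4 / 100 = 16257.27

16257.27 bbl/day


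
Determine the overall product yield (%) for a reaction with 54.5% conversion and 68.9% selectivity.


Overall yield = conversion (%) * selectivity (%) / 100
Conversion = 54.5%, Selectivity = 68.9%
Y = 54.5 * 68.9 / 100
= 37.5505 %

37.5505 %


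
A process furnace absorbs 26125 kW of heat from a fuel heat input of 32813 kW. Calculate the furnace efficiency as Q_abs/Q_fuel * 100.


Furnace efficiency = Q_absorbed / Q_fuel * 100
= 26125 / 32813 * 100 = 79.62

79.62 %


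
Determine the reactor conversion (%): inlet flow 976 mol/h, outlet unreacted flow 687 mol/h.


X = (F_in - F_out) / F_in * 100
Moles reacted = 976 - 687 = 289
X = 289 / 976 * 100
= 0.2961 * 100
= 29.61 %

29.61 %


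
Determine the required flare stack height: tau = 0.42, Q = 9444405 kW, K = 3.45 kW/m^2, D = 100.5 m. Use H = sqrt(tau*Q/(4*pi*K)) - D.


tau*Q/(4*pi*K) = 0.42 * 9444405 / (4 * pi * 3.45) = 91494.5
sqrt(91494.5) = 302.481
H = 302.481 - 100.5 = 202.0

202.0 m


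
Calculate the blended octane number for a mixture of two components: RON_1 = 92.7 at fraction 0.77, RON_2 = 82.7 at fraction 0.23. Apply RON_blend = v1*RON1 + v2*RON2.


Linear blending: RON_blend = sum(vi * RONi)
Contribution 1: 0.77 * 92.7 = 71.379
Contribution 2: 0.23 * 82.7 = 19.021
RON_blend = 71.379 + 19.021 = 90.4

90.4


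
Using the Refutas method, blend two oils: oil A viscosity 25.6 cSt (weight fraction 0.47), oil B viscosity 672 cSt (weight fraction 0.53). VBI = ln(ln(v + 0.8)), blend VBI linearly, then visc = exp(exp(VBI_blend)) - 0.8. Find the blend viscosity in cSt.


Refutas method: VBN_i = 14.534*ln(ln(visc_i + 0.8)) + 10.975, blended linearly by mass fraction; since VBN is linear in VBI_i = ln(ln(visc_i + 0.8)) and the fractions sum to 1, blend VBI directly: visc = exp(exp(VBI_blend)) - 0.8
VBI_1 = ln(ln(25.6 + 0.8)) = 1.18582
VBI_2 = ln(ln(672 + 0.8)) = 1.87356
VBI_blend = 0.47 * 1.18582 + 0.53 * 1.87356 = 1.55032
visc_blend = exp(exp(1.55032)) - 0.8 = 110.6

110.6 cSt


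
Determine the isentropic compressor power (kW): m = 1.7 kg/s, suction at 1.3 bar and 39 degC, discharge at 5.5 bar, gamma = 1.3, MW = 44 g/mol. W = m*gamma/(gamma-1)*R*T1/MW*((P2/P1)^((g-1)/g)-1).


Isentropic work: W = m*(gamma/(gamma-1))*(R*T1/MW)*((P2/P1)^((gamma-1)/gamma) - 1)
T1 = 39 + 273.15 = 312.15 K
Pressure ratio = 5.5 / 1.3 = 4.23077
Exponent = (1.3 - 1)/1.3 = 0.230769
(P2/P1)^exp - 1 = 4.23077^0.230769 - 1 = 0.394949
W = 1.7 * 1.3 / 0.3 * 8.314 * 312.15 / 44 * 0.394949 = 171.6

171.6 kW


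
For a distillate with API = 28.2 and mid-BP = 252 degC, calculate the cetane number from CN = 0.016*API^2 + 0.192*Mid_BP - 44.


CN = 0.016 * 28.2^2 + 0.192 * 252 - 44
CN = 12.72384 + 48.384 - 44 = 17.10784

17.10784


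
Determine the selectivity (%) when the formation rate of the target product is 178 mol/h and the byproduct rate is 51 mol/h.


Selectivity = desired / (desired + undesired) * 100
Total products = 178 + 51 = 229 mol/h
S = 178 / 229 * 100
= 0.7773 * 100
= 77.73 %

77.73 %


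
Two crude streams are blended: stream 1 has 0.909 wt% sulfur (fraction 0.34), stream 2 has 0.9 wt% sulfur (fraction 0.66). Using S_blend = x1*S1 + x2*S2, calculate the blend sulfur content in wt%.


Linear sulfur blending: S_blend = x1*S1 + x2*S2
Contribution 1: 0.34 * 0.909 = 0.30906 wt%
Contribution 2: 0.66 * 0.9 = 0.594 wt%
S_blend = 0.30906 + 0.594 = 0.90306

0.90306 wt%


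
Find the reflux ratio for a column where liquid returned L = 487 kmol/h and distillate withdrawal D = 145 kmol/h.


Reflux ratio definition: R = L / D (liquid returned / distillate withdrawn)
L = 487 kmol/h, D = 145 kmol/h
R = 487 / 145 = 3.359

3.359


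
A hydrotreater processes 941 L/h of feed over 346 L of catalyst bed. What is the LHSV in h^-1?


LHSV = volumetric feed rate / catalyst volume
= 941 L/h / 346 L
= 2.720 h^-1

2.720 h^-1


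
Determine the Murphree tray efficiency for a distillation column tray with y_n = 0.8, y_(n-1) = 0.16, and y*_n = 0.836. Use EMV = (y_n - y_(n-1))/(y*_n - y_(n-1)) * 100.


Murphree vapor efficiency: EMV = (y_n - y_(n-1)) / (y*_n - y_(n-1)) * 100
EMV = (0.8 - 0.16) / (0.836 - 0.16) * 100 = 0.64 / 0.676 * 100 = 94.67

94.67 %


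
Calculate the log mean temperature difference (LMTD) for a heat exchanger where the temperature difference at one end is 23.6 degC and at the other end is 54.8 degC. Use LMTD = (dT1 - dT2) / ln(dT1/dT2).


LMTD = (dT1 - dT2) / ln(dT1/dT2)
= (23.6 - 54.8) / ln(23.6 / 54.8) = -31.2 / -0.842443 = 37.04

37.04 degC


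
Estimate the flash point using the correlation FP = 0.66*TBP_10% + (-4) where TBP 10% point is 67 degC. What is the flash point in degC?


FP = 0.66 * 67 + (-4) = 40.22

40.22 degC


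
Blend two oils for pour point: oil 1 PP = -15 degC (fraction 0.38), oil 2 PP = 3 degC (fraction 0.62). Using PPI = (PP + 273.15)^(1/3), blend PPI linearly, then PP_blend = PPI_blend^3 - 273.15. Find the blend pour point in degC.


PPI_1 = (-15 + 273.15)^(1/3) = 6.36733
PPI_2 = (3 + 273.15)^(1/3) = 6.512009
PPI_blend = 0.38 * 6.36733 + 0.62 * 6.512009 = 6.457031
PP_blend = 6.457031^3 - 273.15 = 269.2146 - 273.15 = -3.94

-3.94 degC


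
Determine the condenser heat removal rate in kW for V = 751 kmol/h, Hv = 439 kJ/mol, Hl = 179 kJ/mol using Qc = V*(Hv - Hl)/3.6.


Qc = 751 * (439 - 179) / 3.6 = 751 * 260 / 3.6 = 54240

54240 kW


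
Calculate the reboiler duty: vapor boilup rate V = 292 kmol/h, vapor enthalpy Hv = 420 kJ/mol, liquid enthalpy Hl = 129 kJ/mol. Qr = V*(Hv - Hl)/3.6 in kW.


Qr = 292 * (420 - 129) / 3.6 = 292 * 291 / 3.6 = 23600

23600 kW


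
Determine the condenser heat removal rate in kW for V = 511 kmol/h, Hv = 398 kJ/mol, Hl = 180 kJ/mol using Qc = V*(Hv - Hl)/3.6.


Qc = 511 * (398 - 180) / 3.6 = 511 * 218 / 3.6 = 30940

30940 kW


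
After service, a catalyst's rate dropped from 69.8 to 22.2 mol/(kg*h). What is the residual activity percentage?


Activity (%) = (rate_used / rate_fresh) * 100
rate_used = 22.2, rate_fresh = 69.8
= (22.2 / 69.8) * 100
= 0.3181 * 100 = 31.81

31.81 %


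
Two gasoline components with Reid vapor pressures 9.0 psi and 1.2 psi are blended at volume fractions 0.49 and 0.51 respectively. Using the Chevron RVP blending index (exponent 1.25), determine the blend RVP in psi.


Chevron index: RVP_blend = (sum xi*RVPi^1.25)^(1/1.25)
RVP^1.25 terms: 0.49 * 9.0^1.25 + 0.51 * 1.2^1.25 = 8.27888
RVP_blend = 8.27888^(1/1.25) = 5.425

5.425 psi


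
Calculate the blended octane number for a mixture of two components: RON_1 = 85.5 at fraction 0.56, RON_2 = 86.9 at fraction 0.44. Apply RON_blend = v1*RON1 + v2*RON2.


Linear blending: RON_blend = sum(vi * RONi)
Contribution 1: 0.56 * 85.5 = 47.88
Contribution 2: 0.44 * 86.9 = 38.236
RON_blend = 47.88 + 38.236 = 86.116

86.116


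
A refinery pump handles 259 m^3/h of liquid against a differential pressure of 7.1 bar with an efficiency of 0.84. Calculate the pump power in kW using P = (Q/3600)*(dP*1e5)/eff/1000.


Q = 259 / 3600 = 0.0719444 m^3/s
P = 0.0719444 * (7.1 * 1e5) / 0.84 / 1000 = 60.81

60.81 kW


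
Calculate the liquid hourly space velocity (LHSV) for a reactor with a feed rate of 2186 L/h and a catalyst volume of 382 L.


LHSV = volumetric feed rate / catalyst volume
= 2186 L/h / 382 L
= 5.723 h^-1

5.723 h^-1


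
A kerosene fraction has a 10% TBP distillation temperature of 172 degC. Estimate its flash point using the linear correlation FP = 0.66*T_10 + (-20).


FP = 0.66 * 172 + (-20) = 93.52

93.52 degC
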